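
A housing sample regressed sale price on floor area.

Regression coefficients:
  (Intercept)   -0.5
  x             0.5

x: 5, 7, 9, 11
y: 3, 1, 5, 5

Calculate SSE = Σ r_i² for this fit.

x=5: ŷ = -0.5 + 0.5·5 = 2; r = 3 − 2 = 1
x=7: ŷ = -0.5 + 0.5·7 = 3; r = 1 − 3 = -2
x=9: ŷ = -0.5 + 0.5·9 = 4; r = 5 − 4 = 1
x=11: ŷ = -0.5 + 0.5·11 = 5; r = 5 − 5 = 0
SSE = 1 + 4 + 1 + 0 = 6

SSE = 6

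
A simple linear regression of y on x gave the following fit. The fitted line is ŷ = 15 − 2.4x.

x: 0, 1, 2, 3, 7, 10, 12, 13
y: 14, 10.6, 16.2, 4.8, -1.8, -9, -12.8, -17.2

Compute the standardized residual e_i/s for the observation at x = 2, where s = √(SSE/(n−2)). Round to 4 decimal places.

x=0: ŷ = 15 − 2.4·0 = 15; e = 14 − 15 = -1
x=1: ŷ = 15 − 2.4·1 = 12.6; e = 10.6 − 12.6 = -2
x=2: ŷ = 15 − 2.4·2 = 10.2; e = 16.2 − 10.2 = 6
x=3: ŷ = 15 − 2.4·3 = 7.8; e = 4.8 − 7.8 = -3
x=7: ŷ = 15 − 2.4·7 = -1.8; e = -1.8 − (-1.8) = 0
x=10: ŷ = 15 − 2.4·10 = -9; e = -9 − (-9) = 0
x=12: ŷ = 15 − 2.4·12 = -13.8; e = -12.8 − (-13.8) = 1
x=13: ŷ = 15 − 2.4·13 = -16.2; e = -17.2 − (-16.2) = -1
SSE = 1 + 4 + 36 + 9 + 0 + 0 + 1 + 1 = 52
s = √(52/6) = 2.94392
e/s = 6 / 2.94392 = 2.0381

2.0381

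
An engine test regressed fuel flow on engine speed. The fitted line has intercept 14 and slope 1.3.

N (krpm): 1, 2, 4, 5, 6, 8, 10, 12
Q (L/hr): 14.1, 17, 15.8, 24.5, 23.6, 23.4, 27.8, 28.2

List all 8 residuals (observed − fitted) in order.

-1.2, 0.4, -3.4, 4, 1.8, -1, 0.8, -1.4

N=1: Q̂ = 14 + 1.3·1 = 15.3; e = 14.1 − 15.3 = -1.2
N=2: Q̂ = 14 + 1.3·2 = 16.6; e = 17 − 16.6 = 0.4
N=4: Q̂ = 14 + 1.3·4 = 19.2; e = 15.8 − 19.2 = -3.4
N=5: Q̂ = 14 + 1.3·5 = 20.5; e = 24.5 − 20.5 = 4
N=6: Q̂ = 14 + 1.3·6 = 21.8; e = 23.6 − 21.8 = 1.8
N=8: Q̂ = 14 + 1.3·8 = 24.4; e = 23.4 − 24.4 = -1
N=10: Q̂ = 14 + 1.3·10 = 27; e = 27.8 − 27 = 0.8
N=12: Q̂ = 14 + 1.3·12 = 29.6; e = 28.2 − 29.6 = -1.4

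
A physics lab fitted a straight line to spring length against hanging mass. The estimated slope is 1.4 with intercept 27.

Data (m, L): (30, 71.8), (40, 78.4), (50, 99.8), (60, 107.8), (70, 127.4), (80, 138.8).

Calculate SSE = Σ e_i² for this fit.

m=30: ŷ = 27 + 1.4·30 = 69; e = 71.8 − 69 = 2.8
m=40: ŷ = 27 + 1.4·40 = 83; e = 78.4 − 83 = -4.6
m=50: ŷ = 27 + 1.4·50 = 97; e = 99.8 − 97 = 2.8
m=60: ŷ = 27 + 1.4·60 = 111; e = 107.8 − 111 = -3.2
m=70: ŷ = 27 + 1.4·70 = 125; e = 127.4 − 125 = 2.4
m=80: ŷ = 27 + 1.4·80 = 139; e = 138.8 − 139 = -0.2
SSE = 7.84 + 21.16 + 7.84 + 10.24 + 5.76 + 0.04 = 52.88

SSE = 52.88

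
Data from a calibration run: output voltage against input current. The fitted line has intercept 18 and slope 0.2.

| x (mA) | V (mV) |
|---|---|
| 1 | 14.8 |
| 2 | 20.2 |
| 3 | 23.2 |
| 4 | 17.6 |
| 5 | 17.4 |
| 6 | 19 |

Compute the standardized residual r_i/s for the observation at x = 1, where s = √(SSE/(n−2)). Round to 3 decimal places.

-1.075

x=1: ŷ = 18 + 0.2·1 = 18.2; r = 14.8 − 18.2 = -3.4
x=2: ŷ = 18 + 0.2·2 = 18.4; r = 20.2 − 18.4 = 1.8
x=3: ŷ = 18 + 0.2·3 = 18.6; r = 23.2 − 18.6 = 4.6
x=4: ŷ = 18 + 0.2·4 = 18.8; r = 17.6 − 18.8 = -1.2
x=5: ŷ = 18 + 0.2·5 = 19; r = 17.4 − 19 = -1.6
x=6: ŷ = 18 + 0.2·6 = 19.2; r = 19 − 19.2 = -0.2
SSE = 11.56 + 3.24 + 21.16 + 1.44 + 2.56 + 0.04 = 40
s = √(40/4) = 3.16228
r/s = -3.4 / 3.16228 = -1.075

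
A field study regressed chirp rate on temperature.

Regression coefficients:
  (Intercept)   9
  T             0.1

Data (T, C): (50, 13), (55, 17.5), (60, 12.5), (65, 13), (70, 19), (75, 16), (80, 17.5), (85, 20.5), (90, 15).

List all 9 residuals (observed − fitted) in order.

T=50: Ĉ = 9 + 0.1·50 = 14; e = 13 − 14 = -1
T=55: Ĉ = 9 + 0.1·55 = 14.5; e = 17.5 − 14.5 = 3
T=60: Ĉ = 9 + 0.1·60 = 15; e = 12.5 − 15 = -2.5
T=65: Ĉ = 9 + 0.1·65 = 15.5; e = 13 − 15.5 = -2.5
T=70: Ĉ = 9 + 0.1·70 = 16; e = 19 − 16 = 3
T=75: Ĉ = 9 + 0.1·75 = 16.5; e = 16 − 16.5 = -0.5
T=80: Ĉ = 9 + 0.1·80 = 17; e = 17.5 − 17 = 0.5
T=85: Ĉ = 9 + 0.1·85 = 17.5; e = 20.5 − 17.5 = 3
T=90: Ĉ = 9 + 0.1·90 = 18; e = 15 − 18 = -3

-1, 3, -2.5, -2.5, 3, -0.5, 0.5, 3, -3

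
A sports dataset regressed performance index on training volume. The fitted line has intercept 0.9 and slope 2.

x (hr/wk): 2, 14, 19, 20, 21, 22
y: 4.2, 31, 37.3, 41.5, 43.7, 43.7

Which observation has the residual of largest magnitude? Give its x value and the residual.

x=2: ŷ = 0.9 + 2·2 = 4.9; e = 4.2 − 4.9 = -0.7
x=14: ŷ = 0.9 + 2·14 = 28.9; e = 31 − 28.9 = 2.1
x=19: ŷ = 0.9 + 2·19 = 38.9; e = 37.3 − 38.9 = -1.6
x=20: ŷ = 0.9 + 2·20 = 40.9; e = 41.5 − 40.9 = 0.6
x=21: ŷ = 0.9 + 2·21 = 42.9; e = 43.7 − 42.9 = 0.8
x=22: ŷ = 0.9 + 2·22 = 44.9; e = 43.7 − 44.9 = -1.2
Largest |e| is 2.1 at x = 14, residual 2.1.

x = 14, e = 2.1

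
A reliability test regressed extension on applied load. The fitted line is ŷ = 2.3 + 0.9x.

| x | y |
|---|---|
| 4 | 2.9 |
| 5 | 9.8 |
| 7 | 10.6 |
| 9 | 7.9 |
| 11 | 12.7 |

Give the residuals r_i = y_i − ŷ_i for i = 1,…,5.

x=4: ŷ = 2.3 + 0.9·4 = 5.9; r = 2.9 − 5.9 = -3
x=5: ŷ = 2.3 + 0.9·5 = 6.8; r = 9.8 − 6.8 = 3
x=7: ŷ = 2.3 + 0.9·7 = 8.6; r = 10.6 − 8.6 = 2
x=9: ŷ = 2.3 + 0.9·9 = 10.4; r = 7.9 − 10.4 = -2.5
x=11: ŷ = 2.3 + 0.9·11 = 12.2; r = 12.7 − 12.2 = 0.5

-3, 3, 2, -2.5, 0.5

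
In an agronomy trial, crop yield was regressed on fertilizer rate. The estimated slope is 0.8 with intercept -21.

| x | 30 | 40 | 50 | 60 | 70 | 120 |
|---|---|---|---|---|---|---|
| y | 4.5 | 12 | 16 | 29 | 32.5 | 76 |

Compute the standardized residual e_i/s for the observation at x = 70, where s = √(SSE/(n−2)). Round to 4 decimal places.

-1.0314

x=30: ŷ = -21 + 0.8·30 = 3; e = 4.5 − 3 = 1.5
x=40: ŷ = -21 + 0.8·40 = 11; e = 12 − 11 = 1
x=50: ŷ = -21 + 0.8·50 = 19; e = 16 − 19 = -3
x=60: ŷ = -21 + 0.8·60 = 27; e = 29 − 27 = 2
x=70: ŷ = -21 + 0.8·70 = 35; e = 32.5 − 35 = -2.5
x=120: ŷ = -21 + 0.8·120 = 75; e = 76 − 75 = 1
SSE = 2.25 + 1 + 9 + 4 + 6.25 + 1 = 23.5
s = √(23.5/4) = 2.42384
e/s = -2.5 / 2.42384 = -1.0314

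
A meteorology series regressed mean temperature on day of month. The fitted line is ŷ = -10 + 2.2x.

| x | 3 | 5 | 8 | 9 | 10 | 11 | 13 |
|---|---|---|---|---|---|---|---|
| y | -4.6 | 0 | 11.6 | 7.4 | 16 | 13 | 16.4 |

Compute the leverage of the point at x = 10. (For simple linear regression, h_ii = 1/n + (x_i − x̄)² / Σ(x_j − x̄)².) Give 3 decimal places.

x̄ = (3 + 5 + 8 + 9 + 10 + 11 + 13)/7 = 8.42857
Σ(x − x̄)² = 29.4694 + 11.7551 + 0.183673 + 0.326531 + 2.46939 + 6.61224 + 20.898 = 71.7143
h = 1/7 + (1.57143)²/71.7143 = 0.142857 + 0.0344337 = 0.177

h = 0.177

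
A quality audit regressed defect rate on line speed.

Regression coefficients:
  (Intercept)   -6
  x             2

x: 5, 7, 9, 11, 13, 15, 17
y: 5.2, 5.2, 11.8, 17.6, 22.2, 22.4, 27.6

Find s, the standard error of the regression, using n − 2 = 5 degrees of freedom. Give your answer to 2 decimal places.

x=5: ŷ = -6 + 2·5 = 4; e = 5.2 − 4 = 1.2
x=7: ŷ = -6 + 2·7 = 8; e = 5.2 − 8 = -2.8
x=9: ŷ = -6 + 2·9 = 12; e = 11.8 − 12 = -0.2
x=11: ŷ = -6 + 2·11 = 16; e = 17.6 − 16 = 1.6
x=13: ŷ = -6 + 2·13 = 20; e = 22.2 − 20 = 2.2
x=15: ŷ = -6 + 2·15 = 24; e = 22.4 − 24 = -1.6
x=17: ŷ = -6 + 2·17 = 28; e = 27.6 − 28 = -0.4
SSE = 1.44 + 7.84 + 0.04 + 2.56 + 4.84 + 2.56 + 0.16 = 19.44
s = √(19.44/5) = √3.888 ≈ 1.97

s = 1.97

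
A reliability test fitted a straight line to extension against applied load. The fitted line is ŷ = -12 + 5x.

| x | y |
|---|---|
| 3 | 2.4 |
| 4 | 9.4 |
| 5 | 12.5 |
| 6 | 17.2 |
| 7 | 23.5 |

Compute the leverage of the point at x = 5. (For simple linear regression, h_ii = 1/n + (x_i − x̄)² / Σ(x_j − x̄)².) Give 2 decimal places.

h = 0.20

x̄ = (3 + 4 + 5 + 6 + 7)/5 = 5
Σ(x − x̄)² = 4 + 1 + 0 + 1 + 4 = 10
h = 1/5 + (0)²/10 = 0.2 + 0 = 0.20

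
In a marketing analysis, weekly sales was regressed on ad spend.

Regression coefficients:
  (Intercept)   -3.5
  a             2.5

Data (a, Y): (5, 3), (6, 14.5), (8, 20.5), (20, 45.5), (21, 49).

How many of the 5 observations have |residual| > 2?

a=5: Ŷ = -3.5 + 2.5·5 = 9; r = 3 − 9 = -6
a=6: Ŷ = -3.5 + 2.5·6 = 11.5; r = 14.5 − 11.5 = 3
a=8: Ŷ = -3.5 + 2.5·8 = 16.5; r = 20.5 − 16.5 = 4
a=20: Ŷ = -3.5 + 2.5·20 = 46.5; r = 45.5 − 46.5 = -1
a=21: Ŷ = -3.5 + 2.5·21 = 49; r = 49 − 49 = 0
|r| > 2: a=5 (|r|=6), a=6 (|r|=3), a=8 (|r|=4) → 3

3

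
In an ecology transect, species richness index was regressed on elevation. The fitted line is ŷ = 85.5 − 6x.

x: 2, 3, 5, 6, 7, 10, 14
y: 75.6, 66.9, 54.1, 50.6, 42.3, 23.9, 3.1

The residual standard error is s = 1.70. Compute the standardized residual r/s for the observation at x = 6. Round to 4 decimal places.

0.6471

ŷ = 85.5 − 6·6 = 49.5
r = 50.6 − 49.5 = 1.1
r/s = 1.1 / 1.70 = 0.6471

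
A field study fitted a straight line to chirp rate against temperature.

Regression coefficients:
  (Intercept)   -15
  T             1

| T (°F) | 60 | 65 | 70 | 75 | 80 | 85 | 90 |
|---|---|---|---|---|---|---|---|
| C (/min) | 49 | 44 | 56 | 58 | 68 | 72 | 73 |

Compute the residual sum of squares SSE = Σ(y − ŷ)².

T=60: Ĉ = -15 + 60 = 45; r = 49 − 45 = 4
T=65: Ĉ = -15 + 65 = 50; r = 44 − 50 = -6
T=70: Ĉ = -15 + 70 = 55; r = 56 − 55 = 1
T=75: Ĉ = -15 + 75 = 60; r = 58 − 60 = -2
T=80: Ĉ = -15 + 80 = 65; r = 68 − 65 = 3
T=85: Ĉ = -15 + 85 = 70; r = 72 − 70 = 2
T=90: Ĉ = -15 + 90 = 75; r = 73 − 75 = -2
SSE = 16 + 36 + 1 + 4 + 9 + 4 + 4 = 74

SSE = 74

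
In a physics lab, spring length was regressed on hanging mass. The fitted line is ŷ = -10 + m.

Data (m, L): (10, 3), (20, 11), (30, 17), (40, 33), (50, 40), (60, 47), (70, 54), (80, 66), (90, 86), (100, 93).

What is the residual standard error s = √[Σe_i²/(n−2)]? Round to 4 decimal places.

m=10: ŷ = -10 + 10 = 0; e = 3 − 0 = 3
m=20: ŷ = -10 + 20 = 10; e = 11 − 10 = 1
m=30: ŷ = -10 + 30 = 20; e = 17 − 20 = -3
m=40: ŷ = -10 + 40 = 30; e = 33 − 30 = 3
m=50: ŷ = -10 + 50 = 40; e = 40 − 40 = 0
m=60: ŷ = -10 + 60 = 50; e = 47 − 50 = -3
m=70: ŷ = -10 + 70 = 60; e = 54 − 60 = -6
m=80: ŷ = -10 + 80 = 70; e = 66 − 70 = -4
m=90: ŷ = -10 + 90 = 80; e = 86 − 80 = 6
m=100: ŷ = -10 + 100 = 90; e = 93 − 90 = 3
SSE = 9 + 1 + 9 + 9 + 0 + 9 + 36 + 16 + 36 + 9 = 134
s = √(134/8) = √16.75 ≈ 4.0927

s = 4.0927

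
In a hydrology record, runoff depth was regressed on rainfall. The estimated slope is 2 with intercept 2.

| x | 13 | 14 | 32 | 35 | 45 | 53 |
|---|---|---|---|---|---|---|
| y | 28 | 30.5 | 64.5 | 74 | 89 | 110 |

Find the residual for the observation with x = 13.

ŷ = 2 + 2·13 = 28
r = 28 − 28 = 0

r = 0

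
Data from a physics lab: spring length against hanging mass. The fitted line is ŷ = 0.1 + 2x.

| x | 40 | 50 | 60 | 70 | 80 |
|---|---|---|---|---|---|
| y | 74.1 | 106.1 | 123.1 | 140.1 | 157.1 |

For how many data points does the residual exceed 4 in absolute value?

2

x=40: ŷ = 0.1 + 2·40 = 80.1; e = 74.1 − 80.1 = -6
x=50: ŷ = 0.1 + 2·50 = 100.1; e = 106.1 − 100.1 = 6
x=60: ŷ = 0.1 + 2·60 = 120.1; e = 123.1 − 120.1 = 3
x=70: ŷ = 0.1 + 2·70 = 140.1; e = 140.1 − 140.1 = 0
x=80: ŷ = 0.1 + 2·80 = 160.1; e = 157.1 − 160.1 = -3
|e| > 4: x=40 (|e|=6), x=50 (|e|=6) → 2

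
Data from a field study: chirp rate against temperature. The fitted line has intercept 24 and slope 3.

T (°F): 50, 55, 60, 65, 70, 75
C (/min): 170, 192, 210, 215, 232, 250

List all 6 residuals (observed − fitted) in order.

T=50: ŷ = 24 + 3·50 = 174; r = 170 − 174 = -4
T=55: ŷ = 24 + 3·55 = 189; r = 192 − 189 = 3
T=60: ŷ = 24 + 3·60 = 204; r = 210 − 204 = 6
T=65: ŷ = 24 + 3·65 = 219; r = 215 − 219 = -4
T=70: ŷ = 24 + 3·70 = 234; r = 232 − 234 = -2
T=75: ŷ = 24 + 3·75 = 249; r = 250 − 249 = 1

-4, 3, 6, -4, -2, 1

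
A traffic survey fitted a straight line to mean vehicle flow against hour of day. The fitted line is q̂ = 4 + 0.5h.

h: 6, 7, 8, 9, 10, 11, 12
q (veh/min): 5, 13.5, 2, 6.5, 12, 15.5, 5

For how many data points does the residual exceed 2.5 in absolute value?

h=6: q̂ = 4 + 0.5·6 = 7; e = 5 − 7 = -2
h=7: q̂ = 4 + 0.5·7 = 7.5; e = 13.5 − 7.5 = 6
h=8: q̂ = 4 + 0.5·8 = 8; e = 2 − 8 = -6
h=9: q̂ = 4 + 0.5·9 = 8.5; e = 6.5 − 8.5 = -2
h=10: q̂ = 4 + 0.5·10 = 9; e = 12 − 9 = 3
h=11: q̂ = 4 + 0.5·11 = 9.5; e = 15.5 − 9.5 = 6
h=12: q̂ = 4 + 0.5·12 = 10; e = 5 − 10 = -5
|e| > 2.5: h=7 (|e|=6), h=8 (|e|=6), h=10 (|e|=3), h=11 (|e|=6), h=12 (|e|=5) → 5

5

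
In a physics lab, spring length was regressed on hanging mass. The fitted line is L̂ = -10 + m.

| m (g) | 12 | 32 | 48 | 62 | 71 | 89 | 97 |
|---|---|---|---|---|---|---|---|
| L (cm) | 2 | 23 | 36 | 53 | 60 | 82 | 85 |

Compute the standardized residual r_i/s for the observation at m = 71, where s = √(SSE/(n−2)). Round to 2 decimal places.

m=12: L̂ = -10 + 12 = 2; r = 2 − 2 = 0
m=32: L̂ = -10 + 32 = 22; r = 23 − 22 = 1
m=48: L̂ = -10 + 48 = 38; r = 36 − 38 = -2
m=62: L̂ = -10 + 62 = 52; r = 53 − 52 = 1
m=71: L̂ = -10 + 71 = 61; r = 60 − 61 = -1
m=89: L̂ = -10 + 89 = 79; r = 82 − 79 = 3
m=97: L̂ = -10 + 97 = 87; r = 85 − 87 = -2
SSE = 0 + 1 + 4 + 1 + 1 + 9 + 4 = 20
s = √(20/5) = 2
r/s = -1 / 2 = -0.50

-0.50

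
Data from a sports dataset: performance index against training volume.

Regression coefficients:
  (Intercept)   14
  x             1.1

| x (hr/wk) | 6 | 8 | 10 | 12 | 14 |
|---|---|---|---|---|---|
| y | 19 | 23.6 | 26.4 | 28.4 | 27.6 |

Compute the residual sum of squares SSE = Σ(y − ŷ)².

x=6: ŷ = 14 + 1.1·6 = 20.6; r = 19 − 20.6 = -1.6
x=8: ŷ = 14 + 1.1·8 = 22.8; r = 23.6 − 22.8 = 0.8
x=10: ŷ = 14 + 1.1·10 = 25; r = 26.4 − 25 = 1.4
x=12: ŷ = 14 + 1.1·12 = 27.2; r = 28.4 − 27.2 = 1.2
x=14: ŷ = 14 + 1.1·14 = 29.4; r = 27.6 − 29.4 = -1.8
SSE = 2.56 + 0.64 + 1.96 + 1.44 + 3.24 = 9.84

SSE = 9.84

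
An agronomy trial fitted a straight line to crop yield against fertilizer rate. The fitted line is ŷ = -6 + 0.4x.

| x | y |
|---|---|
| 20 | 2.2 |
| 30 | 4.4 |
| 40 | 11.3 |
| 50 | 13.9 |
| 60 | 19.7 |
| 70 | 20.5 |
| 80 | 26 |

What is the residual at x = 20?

e = 0.2

ŷ = -6 + 0.4·20 = 2
e = 2.2 − 2 = 0.2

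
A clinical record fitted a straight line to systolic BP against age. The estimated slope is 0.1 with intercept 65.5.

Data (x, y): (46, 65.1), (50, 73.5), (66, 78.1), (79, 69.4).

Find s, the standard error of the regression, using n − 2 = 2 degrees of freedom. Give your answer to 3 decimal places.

s = 6.557

x=46: ŷ = 65.5 + 0.1·46 = 70.1; e = 65.1 − 70.1 = -5
x=50: ŷ = 65.5 + 0.1·50 = 70.5; e = 73.5 − 70.5 = 3
x=66: ŷ = 65.5 + 0.1·66 = 72.1; e = 78.1 − 72.1 = 6
x=79: ŷ = 65.5 + 0.1·79 = 73.4; e = 69.4 − 73.4 = -4
SSE = 25 + 9 + 36 + 16 = 86
s = √(86/2) = √43 ≈ 6.557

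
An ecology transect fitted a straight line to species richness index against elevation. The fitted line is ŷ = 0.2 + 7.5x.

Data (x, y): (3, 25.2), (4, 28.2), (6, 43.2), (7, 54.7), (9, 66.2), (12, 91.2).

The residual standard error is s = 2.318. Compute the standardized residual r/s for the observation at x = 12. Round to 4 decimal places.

0.4314

ŷ = 0.2 + 7.5·12 = 90.2
r = 91.2 − 90.2 = 1
r/s = 1 / 2.318 = 0.4314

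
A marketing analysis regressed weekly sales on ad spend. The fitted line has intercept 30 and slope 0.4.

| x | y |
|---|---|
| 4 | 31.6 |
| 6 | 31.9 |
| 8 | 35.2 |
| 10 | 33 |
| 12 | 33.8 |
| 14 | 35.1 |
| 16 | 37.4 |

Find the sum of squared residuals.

x=4: ŷ = 30 + 0.4·4 = 31.6; r = 31.6 − 31.6 = 0
x=6: ŷ = 30 + 0.4·6 = 32.4; r = 31.9 − 32.4 = -0.5
x=8: ŷ = 30 + 0.4·8 = 33.2; r = 35.2 − 33.2 = 2
x=10: ŷ = 30 + 0.4·10 = 34; r = 33 − 34 = -1
x=12: ŷ = 30 + 0.4·12 = 34.8; r = 33.8 − 34.8 = -1
x=14: ŷ = 30 + 0.4·14 = 35.6; r = 35.1 − 35.6 = -0.5
x=16: ŷ = 30 + 0.4·16 = 36.4; r = 37.4 − 36.4 = 1
SSE = 0 + 0.25 + 4 + 1 + 1 + 0.25 + 1 = 7.5

SSE = 7.5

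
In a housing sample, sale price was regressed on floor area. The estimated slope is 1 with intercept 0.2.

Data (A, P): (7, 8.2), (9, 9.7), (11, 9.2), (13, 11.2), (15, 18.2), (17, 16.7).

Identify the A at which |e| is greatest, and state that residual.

A=7: ŷ = 0.2 + 7 = 7.2; e = 8.2 − 7.2 = 1
A=9: ŷ = 0.2 + 9 = 9.2; e = 9.7 − 9.2 = 0.5
A=11: ŷ = 0.2 + 11 = 11.2; e = 9.2 − 11.2 = -2
A=13: ŷ = 0.2 + 13 = 13.2; e = 11.2 − 13.2 = -2
A=15: ŷ = 0.2 + 15 = 15.2; e = 18.2 − 15.2 = 3
A=17: ŷ = 0.2 + 17 = 17.2; e = 16.7 − 17.2 = -0.5
Largest |e| is 3 at A = 15, residual 3.

A = 15, e = 3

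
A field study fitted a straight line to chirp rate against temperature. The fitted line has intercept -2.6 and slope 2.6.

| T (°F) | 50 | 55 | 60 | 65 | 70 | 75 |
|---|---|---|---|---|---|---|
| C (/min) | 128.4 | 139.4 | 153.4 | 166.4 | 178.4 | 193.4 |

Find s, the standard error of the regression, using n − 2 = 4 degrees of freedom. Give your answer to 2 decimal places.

T=50: Ĉ = -2.6 + 2.6·50 = 127.4; r = 128.4 − 127.4 = 1
T=55: Ĉ = -2.6 + 2.6·55 = 140.4; r = 139.4 − 140.4 = -1
T=60: Ĉ = -2.6 + 2.6·60 = 153.4; r = 153.4 − 153.4 = 0
T=65: Ĉ = -2.6 + 2.6·65 = 166.4; r = 166.4 − 166.4 = 0
T=70: Ĉ = -2.6 + 2.6·70 = 179.4; r = 178.4 − 179.4 = -1
T=75: Ĉ = -2.6 + 2.6·75 = 192.4; r = 193.4 − 192.4 = 1
SSE = 1 + 1 + 0 + 0 + 1 + 1 = 4
s = √(4/4) = √1 ≈ 1.00

s = 1.00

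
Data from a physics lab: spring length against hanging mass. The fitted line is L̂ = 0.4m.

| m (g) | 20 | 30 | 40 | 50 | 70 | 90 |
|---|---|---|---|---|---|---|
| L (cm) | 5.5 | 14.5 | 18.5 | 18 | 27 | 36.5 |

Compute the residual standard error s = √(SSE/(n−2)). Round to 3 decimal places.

m=20: L̂ = 0.4·20 = 8; r = 5.5 − 8 = -2.5
m=30: L̂ = 0.4·30 = 12; r = 14.5 − 12 = 2.5
m=40: L̂ = 0.4·40 = 16; r = 18.5 − 16 = 2.5
m=50: L̂ = 0.4·50 = 20; r = 18 − 20 = -2
m=70: L̂ = 0.4·70 = 28; r = 27 − 28 = -1
m=90: L̂ = 0.4·90 = 36; r = 36.5 − 36 = 0.5
SSE = 6.25 + 6.25 + 6.25 + 4 + 1 + 0.25 = 24
s = √(24/4) = √6 ≈ 2.449

s = 2.449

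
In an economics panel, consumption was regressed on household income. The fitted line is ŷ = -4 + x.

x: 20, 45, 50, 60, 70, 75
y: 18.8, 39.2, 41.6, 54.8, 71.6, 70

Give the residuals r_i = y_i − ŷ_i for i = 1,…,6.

2.8, -1.8, -4.4, -1.2, 5.6, -1

x=20: ŷ = -4 + 20 = 16; r = 18.8 − 16 = 2.8
x=45: ŷ = -4 + 45 = 41; r = 39.2 − 41 = -1.8
x=50: ŷ = -4 + 50 = 46; r = 41.6 − 46 = -4.4
x=60: ŷ = -4 + 60 = 56; r = 54.8 − 56 = -1.2
x=70: ŷ = -4 + 70 = 66; r = 71.6 − 66 = 5.6
x=75: ŷ = -4 + 75 = 71; r = 70 − 71 = -1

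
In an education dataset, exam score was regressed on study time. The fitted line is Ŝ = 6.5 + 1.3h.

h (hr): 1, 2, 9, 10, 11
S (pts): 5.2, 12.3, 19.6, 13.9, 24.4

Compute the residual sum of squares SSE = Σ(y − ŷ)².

SSE = 63.28

h=1: Ŝ = 6.5 + 1.3·1 = 7.8; e = 5.2 − 7.8 = -2.6
h=2: Ŝ = 6.5 + 1.3·2 = 9.1; e = 12.3 − 9.1 = 3.2
h=9: Ŝ = 6.5 + 1.3·9 = 18.2; e = 19.6 − 18.2 = 1.4
h=10: Ŝ = 6.5 + 1.3·10 = 19.5; e = 13.9 − 19.5 = -5.6
h=11: Ŝ = 6.5 + 1.3·11 = 20.8; e = 24.4 − 20.8 = 3.6
SSE = 6.76 + 10.24 + 1.96 + 31.36 + 12.96 = 63.28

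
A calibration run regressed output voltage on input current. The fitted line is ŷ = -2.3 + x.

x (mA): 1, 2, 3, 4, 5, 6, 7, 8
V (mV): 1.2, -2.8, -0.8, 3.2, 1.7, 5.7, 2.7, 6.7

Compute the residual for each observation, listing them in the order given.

x=1: ŷ = -2.3 + 1 = -1.3; r = 1.2 − (-1.3) = 2.5
x=2: ŷ = -2.3 + 2 = -0.3; r = -2.8 − (-0.3) = -2.5
x=3: ŷ = -2.3 + 3 = 0.7; r = -0.8 − 0.7 = -1.5
x=4: ŷ = -2.3 + 4 = 1.7; r = 3.2 − 1.7 = 1.5
x=5: ŷ = -2.3 + 5 = 2.7; r = 1.7 − 2.7 = -1
x=6: ŷ = -2.3 + 6 = 3.7; r = 5.7 − 3.7 = 2
x=7: ŷ = -2.3 + 7 = 4.7; r = 2.7 − 4.7 = -2
x=8: ŷ = -2.3 + 8 = 5.7; r = 6.7 − 5.7 = 1

2.5, -2.5, -1.5, 1.5, -1, 2, -2, 1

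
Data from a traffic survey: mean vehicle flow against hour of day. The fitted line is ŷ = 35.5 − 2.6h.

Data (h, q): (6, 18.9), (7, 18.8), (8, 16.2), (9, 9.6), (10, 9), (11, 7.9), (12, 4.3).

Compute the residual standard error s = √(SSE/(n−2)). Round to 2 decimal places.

s = 1.61

h=6: ŷ = 35.5 − 2.6·6 = 19.9; e = 18.9 − 19.9 = -1
h=7: ŷ = 35.5 − 2.6·7 = 17.3; e = 18.8 − 17.3 = 1.5
h=8: ŷ = 35.5 − 2.6·8 = 14.7; e = 16.2 − 14.7 = 1.5
h=9: ŷ = 35.5 − 2.6·9 = 12.1; e = 9.6 − 12.1 = -2.5
h=10: ŷ = 35.5 − 2.6·10 = 9.5; e = 9 − 9.5 = -0.5
h=11: ŷ = 35.5 − 2.6·11 = 6.9; e = 7.9 − 6.9 = 1
h=12: ŷ = 35.5 − 2.6·12 = 4.3; e = 4.3 − 4.3 = 0
SSE = 1 + 2.25 + 2.25 + 6.25 + 0.25 + 1 + 0 = 13
s = √(13/5) = √2.6 ≈ 1.61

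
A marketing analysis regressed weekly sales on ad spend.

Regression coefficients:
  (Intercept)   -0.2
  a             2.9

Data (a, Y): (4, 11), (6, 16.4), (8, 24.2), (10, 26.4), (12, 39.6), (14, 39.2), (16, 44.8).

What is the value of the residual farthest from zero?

a=4: ŷ = -0.2 + 2.9·4 = 11.4; r = 11 − 11.4 = -0.4
a=6: ŷ = -0.2 + 2.9·6 = 17.2; r = 16.4 − 17.2 = -0.8
a=8: ŷ = -0.2 + 2.9·8 = 23; r = 24.2 − 23 = 1.2
a=10: ŷ = -0.2 + 2.9·10 = 28.8; r = 26.4 − 28.8 = -2.4
a=12: ŷ = -0.2 + 2.9·12 = 34.6; r = 39.6 − 34.6 = 5
a=14: ŷ = -0.2 + 2.9·14 = 40.4; r = 39.2 − 40.4 = -1.2
a=16: ŷ = -0.2 + 2.9·16 = 46.2; r = 44.8 − 46.2 = -1.4
Largest |r| is 5 at a = 12, residual 5.

r = 5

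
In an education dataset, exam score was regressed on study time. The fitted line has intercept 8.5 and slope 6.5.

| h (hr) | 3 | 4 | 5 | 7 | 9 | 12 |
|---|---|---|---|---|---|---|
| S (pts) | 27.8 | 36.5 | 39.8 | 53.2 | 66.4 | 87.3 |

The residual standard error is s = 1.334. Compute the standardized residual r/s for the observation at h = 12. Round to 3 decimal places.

Ŝ = 8.5 + 6.5·12 = 86.5
r = 87.3 − 86.5 = 0.8
r/s = 0.8 / 1.334 = 0.600

0.600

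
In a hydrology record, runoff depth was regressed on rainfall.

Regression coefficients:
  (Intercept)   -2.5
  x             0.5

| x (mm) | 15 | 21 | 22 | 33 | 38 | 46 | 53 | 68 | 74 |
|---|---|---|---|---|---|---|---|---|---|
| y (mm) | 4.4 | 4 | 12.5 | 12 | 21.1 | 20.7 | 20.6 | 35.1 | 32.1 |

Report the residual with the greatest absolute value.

x=15: ŷ = -2.5 + 0.5·15 = 5; r = 4.4 − 5 = -0.6
x=21: ŷ = -2.5 + 0.5·21 = 8; r = 4 − 8 = -4
x=22: ŷ = -2.5 + 0.5·22 = 8.5; r = 12.5 − 8.5 = 4
x=33: ŷ = -2.5 + 0.5·33 = 14; r = 12 − 14 = -2
x=38: ŷ = -2.5 + 0.5·38 = 16.5; r = 21.1 − 16.5 = 4.6
x=46: ŷ = -2.5 + 0.5·46 = 20.5; r = 20.7 − 20.5 = 0.2
x=53: ŷ = -2.5 + 0.5·53 = 24; r = 20.6 − 24 = -3.4
x=68: ŷ = -2.5 + 0.5·68 = 31.5; r = 35.1 − 31.5 = 3.6
x=74: ŷ = -2.5 + 0.5·74 = 34.5; r = 32.1 − 34.5 = -2.4
Largest |r| is 4.6 at x = 38, residual 4.6.

r = 4.6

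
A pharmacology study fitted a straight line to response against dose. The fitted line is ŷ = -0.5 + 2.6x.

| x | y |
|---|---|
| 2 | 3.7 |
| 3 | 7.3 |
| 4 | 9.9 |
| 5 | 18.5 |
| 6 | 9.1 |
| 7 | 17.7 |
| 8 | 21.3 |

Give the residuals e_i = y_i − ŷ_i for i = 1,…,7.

-1, 0, 0, 6, -6, 0, 1

x=2: ŷ = -0.5 + 2.6·2 = 4.7; e = 3.7 − 4.7 = -1
x=3: ŷ = -0.5 + 2.6·3 = 7.3; e = 7.3 − 7.3 = 0
x=4: ŷ = -0.5 + 2.6·4 = 9.9; e = 9.9 − 9.9 = 0
x=5: ŷ = -0.5 + 2.6·5 = 12.5; e = 18.5 − 12.5 = 6
x=6: ŷ = -0.5 + 2.6·6 = 15.1; e = 9.1 − 15.1 = -6
x=7: ŷ = -0.5 + 2.6·7 = 17.7; e = 17.7 − 17.7 = 0
x=8: ŷ = -0.5 + 2.6·8 = 20.3; e = 21.3 − 20.3 = 1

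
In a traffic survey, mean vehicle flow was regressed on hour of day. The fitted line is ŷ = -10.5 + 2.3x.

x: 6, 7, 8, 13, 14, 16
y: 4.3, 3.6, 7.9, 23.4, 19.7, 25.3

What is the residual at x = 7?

r = -2

ŷ = -10.5 + 2.3·7 = 5.6
r = 3.6 − 5.6 = -2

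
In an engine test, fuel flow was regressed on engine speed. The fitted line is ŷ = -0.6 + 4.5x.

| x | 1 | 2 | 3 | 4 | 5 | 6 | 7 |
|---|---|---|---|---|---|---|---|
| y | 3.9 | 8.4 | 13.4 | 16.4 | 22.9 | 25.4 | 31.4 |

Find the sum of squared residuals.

x=1: ŷ = -0.6 + 4.5·1 = 3.9; r = 3.9 − 3.9 = 0
x=2: ŷ = -0.6 + 4.5·2 = 8.4; r = 8.4 − 8.4 = 0
x=3: ŷ = -0.6 + 4.5·3 = 12.9; r = 13.4 − 12.9 = 0.5
x=4: ŷ = -0.6 + 4.5·4 = 17.4; r = 16.4 − 17.4 = -1
x=5: ŷ = -0.6 + 4.5·5 = 21.9; r = 22.9 − 21.9 = 1
x=6: ŷ = -0.6 + 4.5·6 = 26.4; r = 25.4 − 26.4 = -1
x=7: ŷ = -0.6 + 4.5·7 = 30.9; r = 31.4 − 30.9 = 0.5
SSE = 0 + 0 + 0.25 + 1 + 1 + 1 + 0.25 = 3.5

SSE = 3.5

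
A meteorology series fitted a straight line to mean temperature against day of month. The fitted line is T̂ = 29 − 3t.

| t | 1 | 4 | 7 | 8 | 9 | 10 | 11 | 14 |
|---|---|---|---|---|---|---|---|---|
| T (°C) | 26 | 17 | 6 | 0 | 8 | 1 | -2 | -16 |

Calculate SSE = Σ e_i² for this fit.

t=1: T̂ = 29 − 3·1 = 26; e = 26 − 26 = 0
t=4: T̂ = 29 − 3·4 = 17; e = 17 − 17 = 0
t=7: T̂ = 29 − 3·7 = 8; e = 6 − 8 = -2
t=8: T̂ = 29 − 3·8 = 5; e = 0 − 5 = -5
t=9: T̂ = 29 − 3·9 = 2; e = 8 − 2 = 6
t=10: T̂ = 29 − 3·10 = -1; e = 1 − (-1) = 2
t=11: T̂ = 29 − 3·11 = -4; e = -2 − (-4) = 2
t=14: T̂ = 29 − 3·14 = -13; e = -16 − (-13) = -3
SSE = 0 + 0 + 4 + 25 + 36 + 4 + 4 + 9 = 82

SSE = 82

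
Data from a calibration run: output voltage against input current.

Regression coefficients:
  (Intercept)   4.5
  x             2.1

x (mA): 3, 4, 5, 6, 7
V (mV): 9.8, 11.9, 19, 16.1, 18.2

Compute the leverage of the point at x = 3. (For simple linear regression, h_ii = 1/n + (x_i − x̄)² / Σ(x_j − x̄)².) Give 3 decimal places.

x̄ = (3 + 4 + 5 + 6 + 7)/5 = 5
Σ(x − x̄)² = 4 + 1 + 0 + 1 + 4 = 10
h = 1/5 + (-2)²/10 = 0.2 + 0.4 = 0.600

h = 0.600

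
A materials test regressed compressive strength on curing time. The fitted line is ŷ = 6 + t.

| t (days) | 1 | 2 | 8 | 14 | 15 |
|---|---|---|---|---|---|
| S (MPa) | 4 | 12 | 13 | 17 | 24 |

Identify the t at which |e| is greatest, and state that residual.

t=1: ŷ = 6 + 1 = 7; e = 4 − 7 = -3
t=2: ŷ = 6 + 2 = 8; e = 12 − 8 = 4
t=8: ŷ = 6 + 8 = 14; e = 13 − 14 = -1
t=14: ŷ = 6 + 14 = 20; e = 17 − 20 = -3
t=15: ŷ = 6 + 15 = 21; e = 24 − 21 = 3
Largest |e| is 4 at t = 2, residual 4.

t = 2, e = 4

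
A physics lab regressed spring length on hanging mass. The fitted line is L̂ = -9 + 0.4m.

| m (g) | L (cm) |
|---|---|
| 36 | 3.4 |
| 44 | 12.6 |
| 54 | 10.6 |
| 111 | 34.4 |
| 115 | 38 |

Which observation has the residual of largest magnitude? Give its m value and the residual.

m=36: L̂ = -9 + 0.4·36 = 5.4; r = 3.4 − 5.4 = -2
m=44: L̂ = -9 + 0.4·44 = 8.6; r = 12.6 − 8.6 = 4
m=54: L̂ = -9 + 0.4·54 = 12.6; r = 10.6 − 12.6 = -2
m=111: L̂ = -9 + 0.4·111 = 35.4; r = 34.4 − 35.4 = -1
m=115: L̂ = -9 + 0.4·115 = 37; r = 38 − 37 = 1
Largest |r| is 4 at m = 44, residual 4.

m = 44, r = 4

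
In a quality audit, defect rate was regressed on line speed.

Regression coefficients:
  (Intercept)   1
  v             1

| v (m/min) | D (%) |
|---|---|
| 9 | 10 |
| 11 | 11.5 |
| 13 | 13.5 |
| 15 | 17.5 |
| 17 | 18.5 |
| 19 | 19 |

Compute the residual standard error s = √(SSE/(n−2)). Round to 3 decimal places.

s = 1.000

v=9: ŷ = 1 + 9 = 10; r = 10 − 10 = 0
v=11: ŷ = 1 + 11 = 12; r = 11.5 − 12 = -0.5
v=13: ŷ = 1 + 13 = 14; r = 13.5 − 14 = -0.5
v=15: ŷ = 1 + 15 = 16; r = 17.5 − 16 = 1.5
v=17: ŷ = 1 + 17 = 18; r = 18.5 − 18 = 0.5
v=19: ŷ = 1 + 19 = 20; r = 19 − 20 = -1
SSE = 0 + 0.25 + 0.25 + 2.25 + 0.25 + 1 = 4
s = √(4/4) = √1 ≈ 1.000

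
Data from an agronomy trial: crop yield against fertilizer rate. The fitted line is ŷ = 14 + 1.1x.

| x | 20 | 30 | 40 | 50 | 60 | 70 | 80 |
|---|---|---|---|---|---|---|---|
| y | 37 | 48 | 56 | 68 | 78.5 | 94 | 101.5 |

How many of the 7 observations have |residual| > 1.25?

3

x=20: ŷ = 14 + 1.1·20 = 36; e = 37 − 36 = 1
x=30: ŷ = 14 + 1.1·30 = 47; e = 48 − 47 = 1
x=40: ŷ = 14 + 1.1·40 = 58; e = 56 − 58 = -2
x=50: ŷ = 14 + 1.1·50 = 69; e = 68 − 69 = -1
x=60: ŷ = 14 + 1.1·60 = 80; e = 78.5 − 80 = -1.5
x=70: ŷ = 14 + 1.1·70 = 91; e = 94 − 91 = 3
x=80: ŷ = 14 + 1.1·80 = 102; e = 101.5 − 102 = -0.5
|e| > 1.25: x=40 (|e|=2), x=60 (|e|=1.5), x=70 (|e|=3) → 3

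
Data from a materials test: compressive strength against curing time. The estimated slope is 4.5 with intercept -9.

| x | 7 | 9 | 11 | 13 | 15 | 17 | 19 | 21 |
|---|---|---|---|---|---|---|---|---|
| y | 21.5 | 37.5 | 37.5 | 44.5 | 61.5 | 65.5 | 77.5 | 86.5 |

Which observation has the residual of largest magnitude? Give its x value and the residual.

x=7: ŷ = -9 + 4.5·7 = 22.5; e = 21.5 − 22.5 = -1
x=9: ŷ = -9 + 4.5·9 = 31.5; e = 37.5 − 31.5 = 6
x=11: ŷ = -9 + 4.5·11 = 40.5; e = 37.5 − 40.5 = -3
x=13: ŷ = -9 + 4.5·13 = 49.5; e = 44.5 − 49.5 = -5
x=15: ŷ = -9 + 4.5·15 = 58.5; e = 61.5 − 58.5 = 3
x=17: ŷ = -9 + 4.5·17 = 67.5; e = 65.5 − 67.5 = -2
x=19: ŷ = -9 + 4.5·19 = 76.5; e = 77.5 − 76.5 = 1
x=21: ŷ = -9 + 4.5·21 = 85.5; e = 86.5 − 85.5 = 1
Largest |e| is 6 at x = 9, residual 6.

x = 9, e = 6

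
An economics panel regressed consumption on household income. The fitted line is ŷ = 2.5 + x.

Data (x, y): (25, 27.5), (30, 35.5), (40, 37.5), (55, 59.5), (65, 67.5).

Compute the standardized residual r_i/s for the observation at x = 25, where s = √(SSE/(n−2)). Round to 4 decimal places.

0.0000

x=25: ŷ = 2.5 + 25 = 27.5; r = 27.5 − 27.5 = 0
x=30: ŷ = 2.5 + 30 = 32.5; r = 35.5 − 32.5 = 3
x=40: ŷ = 2.5 + 40 = 42.5; r = 37.5 − 42.5 = -5
x=55: ŷ = 2.5 + 55 = 57.5; r = 59.5 − 57.5 = 2
x=65: ŷ = 2.5 + 65 = 67.5; r = 67.5 − 67.5 = 0
SSE = 0 + 9 + 25 + 4 + 0 = 38
s = √(38/3) = 3.55903
r/s = 0 / 3.55903 = 0.0000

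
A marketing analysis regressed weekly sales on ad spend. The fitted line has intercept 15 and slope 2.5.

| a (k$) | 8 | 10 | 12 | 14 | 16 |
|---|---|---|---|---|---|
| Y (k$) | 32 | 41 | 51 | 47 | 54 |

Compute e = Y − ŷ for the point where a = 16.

e = -1

ŷ = 15 + 2.5·16 = 55
e = 54 − 55 = -1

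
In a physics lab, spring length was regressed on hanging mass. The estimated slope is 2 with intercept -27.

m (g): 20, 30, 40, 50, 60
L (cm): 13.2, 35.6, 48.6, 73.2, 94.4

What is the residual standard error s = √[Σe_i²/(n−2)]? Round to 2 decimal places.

s = 3.06

m=20: L̂ = -27 + 2·20 = 13; e = 13.2 − 13 = 0.2
m=30: L̂ = -27 + 2·30 = 33; e = 35.6 − 33 = 2.6
m=40: L̂ = -27 + 2·40 = 53; e = 48.6 − 53 = -4.4
m=50: L̂ = -27 + 2·50 = 73; e = 73.2 − 73 = 0.2
m=60: L̂ = -27 + 2·60 = 93; e = 94.4 − 93 = 1.4
SSE = 0.04 + 6.76 + 19.36 + 0.04 + 1.96 = 28.16
s = √(28.16/3) = √9.38667 ≈ 3.06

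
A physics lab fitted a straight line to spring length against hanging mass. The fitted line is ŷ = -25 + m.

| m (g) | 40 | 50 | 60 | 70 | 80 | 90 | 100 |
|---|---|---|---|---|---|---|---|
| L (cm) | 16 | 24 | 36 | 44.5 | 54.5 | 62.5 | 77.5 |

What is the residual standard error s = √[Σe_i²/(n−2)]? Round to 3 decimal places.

s = 1.789

m=40: ŷ = -25 + 40 = 15; e = 16 − 15 = 1
m=50: ŷ = -25 + 50 = 25; e = 24 − 25 = -1
m=60: ŷ = -25 + 60 = 35; e = 36 − 35 = 1
m=70: ŷ = -25 + 70 = 45; e = 44.5 − 45 = -0.5
m=80: ŷ = -25 + 80 = 55; e = 54.5 − 55 = -0.5
m=90: ŷ = -25 + 90 = 65; e = 62.5 − 65 = -2.5
m=100: ŷ = -25 + 100 = 75; e = 77.5 − 75 = 2.5
SSE = 1 + 1 + 1 + 0.25 + 0.25 + 6.25 + 6.25 = 16
s = √(16/5) = √3.2 ≈ 1.789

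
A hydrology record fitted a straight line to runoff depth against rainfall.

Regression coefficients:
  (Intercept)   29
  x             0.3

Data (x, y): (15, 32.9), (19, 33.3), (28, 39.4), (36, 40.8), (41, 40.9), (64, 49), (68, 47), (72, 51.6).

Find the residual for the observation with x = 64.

r = 0.8

ŷ = 29 + 0.3·64 = 48.2
r = 49 − 48.2 = 0.8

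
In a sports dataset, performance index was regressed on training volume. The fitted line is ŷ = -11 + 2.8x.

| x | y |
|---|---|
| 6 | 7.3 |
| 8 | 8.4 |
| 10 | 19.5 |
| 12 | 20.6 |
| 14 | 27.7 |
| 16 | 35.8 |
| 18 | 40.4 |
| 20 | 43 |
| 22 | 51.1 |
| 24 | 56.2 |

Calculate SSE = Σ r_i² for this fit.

SSE = 31

x=6: ŷ = -11 + 2.8·6 = 5.8; r = 7.3 − 5.8 = 1.5
x=8: ŷ = -11 + 2.8·8 = 11.4; r = 8.4 − 11.4 = -3
x=10: ŷ = -11 + 2.8·10 = 17; r = 19.5 − 17 = 2.5
x=12: ŷ = -11 + 2.8·12 = 22.6; r = 20.6 − 22.6 = -2
x=14: ŷ = -11 + 2.8·14 = 28.2; r = 27.7 − 28.2 = -0.5
x=16: ŷ = -11 + 2.8·16 = 33.8; r = 35.8 − 33.8 = 2
x=18: ŷ = -11 + 2.8·18 = 39.4; r = 40.4 − 39.4 = 1
x=20: ŷ = -11 + 2.8·20 = 45; r = 43 − 45 = -2
x=22: ŷ = -11 + 2.8·22 = 50.6; r = 51.1 − 50.6 = 0.5
x=24: ŷ = -11 + 2.8·24 = 56.2; r = 56.2 − 56.2 = 0
SSE = 2.25 + 9 + 6.25 + 4 + 0.25 + 4 + 1 + 4 + 0.25 + 0 = 31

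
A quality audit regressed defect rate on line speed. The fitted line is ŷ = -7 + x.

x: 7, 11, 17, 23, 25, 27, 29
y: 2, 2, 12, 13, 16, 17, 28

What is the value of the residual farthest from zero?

e = 6

x=7: ŷ = -7 + 7 = 0; e = 2 − 0 = 2
x=11: ŷ = -7 + 11 = 4; e = 2 − 4 = -2
x=17: ŷ = -7 + 17 = 10; e = 12 − 10 = 2
x=23: ŷ = -7 + 23 = 16; e = 13 − 16 = -3
x=25: ŷ = -7 + 25 = 18; e = 16 − 18 = -2
x=27: ŷ = -7 + 27 = 20; e = 17 − 20 = -3
x=29: ŷ = -7 + 29 = 22; e = 28 − 22 = 6
Largest |e| is 6 at x = 29, residual 6.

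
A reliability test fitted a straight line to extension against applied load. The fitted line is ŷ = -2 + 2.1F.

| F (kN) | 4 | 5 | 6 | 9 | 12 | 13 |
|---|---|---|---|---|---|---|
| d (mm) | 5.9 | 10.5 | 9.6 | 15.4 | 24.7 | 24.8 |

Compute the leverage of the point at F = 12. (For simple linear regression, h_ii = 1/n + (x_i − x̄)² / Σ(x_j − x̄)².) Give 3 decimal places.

h = 0.374

F̄ = (4 + 5 + 6 + 9 + 12 + 13)/6 = 8.16667
Σ(F − F̄)² = 17.3611 + 10.0278 + 4.69444 + 0.694444 + 14.6944 + 23.3611 = 70.8333
h = 1/6 + (3.83333)²/70.8333 = 0.166667 + 0.207451 = 0.374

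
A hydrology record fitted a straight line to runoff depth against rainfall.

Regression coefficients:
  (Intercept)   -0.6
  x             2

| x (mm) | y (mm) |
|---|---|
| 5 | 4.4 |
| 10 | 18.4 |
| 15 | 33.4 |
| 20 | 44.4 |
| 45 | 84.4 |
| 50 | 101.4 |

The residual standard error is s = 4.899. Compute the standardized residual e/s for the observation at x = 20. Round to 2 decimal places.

1.02

ŷ = -0.6 + 2·20 = 39.4
e = 44.4 − 39.4 = 5
e/s = 5 / 4.899 = 1.02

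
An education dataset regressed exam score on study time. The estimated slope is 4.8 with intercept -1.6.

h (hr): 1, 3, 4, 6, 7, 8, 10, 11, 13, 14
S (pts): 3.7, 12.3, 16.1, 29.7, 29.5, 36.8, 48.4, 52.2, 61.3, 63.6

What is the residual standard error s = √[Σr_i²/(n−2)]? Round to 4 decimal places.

h=1: ŷ = -1.6 + 4.8·1 = 3.2; r = 3.7 − 3.2 = 0.5
h=3: ŷ = -1.6 + 4.8·3 = 12.8; r = 12.3 − 12.8 = -0.5
h=4: ŷ = -1.6 + 4.8·4 = 17.6; r = 16.1 − 17.6 = -1.5
h=6: ŷ = -1.6 + 4.8·6 = 27.2; r = 29.7 − 27.2 = 2.5
h=7: ŷ = -1.6 + 4.8·7 = 32; r = 29.5 − 32 = -2.5
h=8: ŷ = -1.6 + 4.8·8 = 36.8; r = 36.8 − 36.8 = 0
h=10: ŷ = -1.6 + 4.8·10 = 46.4; r = 48.4 − 46.4 = 2
h=11: ŷ = -1.6 + 4.8·11 = 51.2; r = 52.2 − 51.2 = 1
h=13: ŷ = -1.6 + 4.8·13 = 60.8; r = 61.3 − 60.8 = 0.5
h=14: ŷ = -1.6 + 4.8·14 = 65.6; r = 63.6 − 65.6 = -2
SSE = 0.25 + 0.25 + 2.25 + 6.25 + 6.25 + 0 + 4 + 1 + 0.25 + 4 = 24.5
s = √(24.5/8) = √3.0625 ≈ 1.7500

s = 1.7500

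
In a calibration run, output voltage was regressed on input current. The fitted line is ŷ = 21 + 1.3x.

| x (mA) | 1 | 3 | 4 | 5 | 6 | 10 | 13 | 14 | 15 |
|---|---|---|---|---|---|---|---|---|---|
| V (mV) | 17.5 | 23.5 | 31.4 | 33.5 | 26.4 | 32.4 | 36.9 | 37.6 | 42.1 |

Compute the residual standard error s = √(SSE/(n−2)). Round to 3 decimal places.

s = 3.826

x=1: ŷ = 21 + 1.3·1 = 22.3; r = 17.5 − 22.3 = -4.8
x=3: ŷ = 21 + 1.3·3 = 24.9; r = 23.5 − 24.9 = -1.4
x=4: ŷ = 21 + 1.3·4 = 26.2; r = 31.4 − 26.2 = 5.2
x=5: ŷ = 21 + 1.3·5 = 27.5; r = 33.5 − 27.5 = 6
x=6: ŷ = 21 + 1.3·6 = 28.8; r = 26.4 − 28.8 = -2.4
x=10: ŷ = 21 + 1.3·10 = 34; r = 32.4 − 34 = -1.6
x=13: ŷ = 21 + 1.3·13 = 37.9; r = 36.9 − 37.9 = -1
x=14: ŷ = 21 + 1.3·14 = 39.2; r = 37.6 − 39.2 = -1.6
x=15: ŷ = 21 + 1.3·15 = 40.5; r = 42.1 − 40.5 = 1.6
SSE = 23.04 + 1.96 + 27.04 + 36 + 5.76 + 2.56 + 1 + 2.56 + 2.56 = 102.48
s = √(102.48/7) = √14.64 ≈ 3.826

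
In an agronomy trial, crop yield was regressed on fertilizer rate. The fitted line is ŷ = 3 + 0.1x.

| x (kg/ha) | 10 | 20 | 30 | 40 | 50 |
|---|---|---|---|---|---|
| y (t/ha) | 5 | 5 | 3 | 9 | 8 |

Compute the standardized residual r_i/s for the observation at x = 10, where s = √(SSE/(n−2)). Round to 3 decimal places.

0.463

x=10: ŷ = 3 + 0.1·10 = 4; r = 5 − 4 = 1
x=20: ŷ = 3 + 0.1·20 = 5; r = 5 − 5 = 0
x=30: ŷ = 3 + 0.1·30 = 6; r = 3 − 6 = -3
x=40: ŷ = 3 + 0.1·40 = 7; r = 9 − 7 = 2
x=50: ŷ = 3 + 0.1·50 = 8; r = 8 − 8 = 0
SSE = 1 + 0 + 9 + 4 + 0 = 14
s = √(14/3) = 2.16025
r/s = 1 / 2.16025 = 0.463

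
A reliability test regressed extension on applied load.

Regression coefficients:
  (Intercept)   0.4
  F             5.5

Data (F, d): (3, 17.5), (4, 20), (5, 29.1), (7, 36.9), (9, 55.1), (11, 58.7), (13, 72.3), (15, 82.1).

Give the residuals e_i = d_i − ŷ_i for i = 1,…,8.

0.6, -2.4, 1.2, -2, 5.2, -2.2, 0.4, -0.8

F=3: ŷ = 0.4 + 5.5·3 = 16.9; e = 17.5 − 16.9 = 0.6
F=4: ŷ = 0.4 + 5.5·4 = 22.4; e = 20 − 22.4 = -2.4
F=5: ŷ = 0.4 + 5.5·5 = 27.9; e = 29.1 − 27.9 = 1.2
F=7: ŷ = 0.4 + 5.5·7 = 38.9; e = 36.9 − 38.9 = -2
F=9: ŷ = 0.4 + 5.5·9 = 49.9; e = 55.1 − 49.9 = 5.2
F=11: ŷ = 0.4 + 5.5·11 = 60.9; e = 58.7 − 60.9 = -2.2
F=13: ŷ = 0.4 + 5.5·13 = 71.9; e = 72.3 − 71.9 = 0.4
F=15: ŷ = 0.4 + 5.5·15 = 82.9; e = 82.1 − 82.9 = -0.8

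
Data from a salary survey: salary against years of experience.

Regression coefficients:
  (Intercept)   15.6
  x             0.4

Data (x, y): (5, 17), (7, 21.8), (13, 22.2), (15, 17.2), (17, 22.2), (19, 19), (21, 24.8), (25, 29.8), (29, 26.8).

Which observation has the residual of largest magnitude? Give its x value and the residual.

x=5: ŷ = 15.6 + 0.4·5 = 17.6; r = 17 − 17.6 = -0.6
x=7: ŷ = 15.6 + 0.4·7 = 18.4; r = 21.8 − 18.4 = 3.4
x=13: ŷ = 15.6 + 0.4·13 = 20.8; r = 22.2 − 20.8 = 1.4
x=15: ŷ = 15.6 + 0.4·15 = 21.6; r = 17.2 − 21.6 = -4.4
x=17: ŷ = 15.6 + 0.4·17 = 22.4; r = 22.2 − 22.4 = -0.2
x=19: ŷ = 15.6 + 0.4·19 = 23.2; r = 19 − 23.2 = -4.2
x=21: ŷ = 15.6 + 0.4·21 = 24; r = 24.8 − 24 = 0.8
x=25: ŷ = 15.6 + 0.4·25 = 25.6; r = 29.8 − 25.6 = 4.2
x=29: ŷ = 15.6 + 0.4·29 = 27.2; r = 26.8 − 27.2 = -0.4
Largest |r| is 4.4 at x = 15, residual -4.4.

x = 15, r = -4.4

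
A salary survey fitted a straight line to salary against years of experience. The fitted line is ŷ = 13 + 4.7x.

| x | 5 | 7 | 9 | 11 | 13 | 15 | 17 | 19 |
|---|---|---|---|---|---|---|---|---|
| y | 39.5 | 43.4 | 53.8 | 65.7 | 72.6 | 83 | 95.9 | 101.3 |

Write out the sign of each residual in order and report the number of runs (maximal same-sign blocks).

6 runs

x=5: ŷ = 13 + 4.7·5 = 36.5; r = 39.5 − 36.5 = 3
x=7: ŷ = 13 + 4.7·7 = 45.9; r = 43.4 − 45.9 = -2.5
x=9: ŷ = 13 + 4.7·9 = 55.3; r = 53.8 − 55.3 = -1.5
x=11: ŷ = 13 + 4.7·11 = 64.7; r = 65.7 − 64.7 = 1
x=13: ŷ = 13 + 4.7·13 = 74.1; r = 72.6 − 74.1 = -1.5
x=15: ŷ = 13 + 4.7·15 = 83.5; r = 83 − 83.5 = -0.5
x=17: ŷ = 13 + 4.7·17 = 92.9; r = 95.9 − 92.9 = 3
x=19: ŷ = 13 + 4.7·19 = 102.3; r = 101.3 − 102.3 = -1
Signs: + − − + − − + −
Runs: +×1, −×2, +×1, −×2, +×1, −×1 → 6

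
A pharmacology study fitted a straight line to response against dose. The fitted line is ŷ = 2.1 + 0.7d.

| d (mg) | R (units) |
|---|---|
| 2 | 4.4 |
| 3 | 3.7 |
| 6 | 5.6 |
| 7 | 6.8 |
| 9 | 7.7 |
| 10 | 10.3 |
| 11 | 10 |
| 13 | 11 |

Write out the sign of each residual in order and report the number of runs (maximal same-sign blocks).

4 runs

d=2: ŷ = 2.1 + 0.7·2 = 3.5; e = 4.4 − 3.5 = 0.9
d=3: ŷ = 2.1 + 0.7·3 = 4.2; e = 3.7 − 4.2 = -0.5
d=6: ŷ = 2.1 + 0.7·6 = 6.3; e = 5.6 − 6.3 = -0.7
d=7: ŷ = 2.1 + 0.7·7 = 7; e = 6.8 − 7 = -0.2
d=9: ŷ = 2.1 + 0.7·9 = 8.4; e = 7.7 − 8.4 = -0.7
d=10: ŷ = 2.1 + 0.7·10 = 9.1; e = 10.3 − 9.1 = 1.2
d=11: ŷ = 2.1 + 0.7·11 = 9.8; e = 10 − 9.8 = 0.2
d=13: ŷ = 2.1 + 0.7·13 = 11.2; e = 11 − 11.2 = -0.2
Signs: + − − − − + + −
Runs: +×1, −×4, +×2, −×1 → 4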